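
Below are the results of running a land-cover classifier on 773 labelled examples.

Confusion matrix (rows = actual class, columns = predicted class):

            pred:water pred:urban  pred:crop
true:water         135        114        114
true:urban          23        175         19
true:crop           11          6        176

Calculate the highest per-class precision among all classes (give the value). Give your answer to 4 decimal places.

Per-class precision (TP/(TP+FP)):
  water: TP=135, FP=23+11=34 → 135/169 = 0.79882
  urban: TP=175, FP=114+6=120 → 175/295 = 0.59322
  crop: TP=176, FP=114+19=133 → 176/309 = 0.56958
Highest is class 'water' with precision = 0.7988.

0.7988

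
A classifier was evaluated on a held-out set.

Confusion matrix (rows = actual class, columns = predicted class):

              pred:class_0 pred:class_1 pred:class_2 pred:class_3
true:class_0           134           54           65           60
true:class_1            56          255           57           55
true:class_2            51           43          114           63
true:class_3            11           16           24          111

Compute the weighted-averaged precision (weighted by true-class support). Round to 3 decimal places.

0.548

Per-class precision (TP/(TP+FP)):
  class_0: TP=134, FP=56+51+11=118 → 134/252 = 0.5317
  class_1: TP=255, FP=54+43+16=113 → 255/368 = 0.6929
  class_2: TP=114, FP=65+57+24=146 → 114/260 = 0.4385
  class_3: TP=111, FP=60+55+63=178 → 111/289 = 0.3841
Weighted-precision = Σ (supportᵢ/N)·precisionᵢ with N=1169: (313/1169)·0.5317 + (423/1169)·0.6929 + (271/1169)·0.4385 + (162/1169)·0.3841 = 0.548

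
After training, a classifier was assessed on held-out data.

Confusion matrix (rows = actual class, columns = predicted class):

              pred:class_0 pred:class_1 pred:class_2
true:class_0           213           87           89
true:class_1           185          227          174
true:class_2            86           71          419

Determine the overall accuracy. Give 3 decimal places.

Accuracy = trace / total = (213+227+419=859) / 1551 = 859/1551 = 0.554

0.554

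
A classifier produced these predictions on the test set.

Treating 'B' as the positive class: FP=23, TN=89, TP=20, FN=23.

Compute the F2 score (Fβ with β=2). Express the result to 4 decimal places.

Fβ = (1+β²)·TP / ((1+β²)·TP + β²·FN + FP), with β²=4
= 5·20 / (5·20 + 4·23 + 23) = 0.4651

0.4651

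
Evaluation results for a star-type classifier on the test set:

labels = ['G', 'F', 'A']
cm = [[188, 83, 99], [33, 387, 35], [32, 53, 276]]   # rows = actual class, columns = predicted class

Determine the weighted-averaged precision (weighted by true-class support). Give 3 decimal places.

0.721

Per-class precision (TP/(TP+FP)):
  G: TP=188, FP=33+32=65 → 188/253 = 0.7431
  F: TP=387, FP=83+53=136 → 387/523 = 0.7400
  A: TP=276, FP=99+35=134 → 276/410 = 0.6732
Weighted-precision = Σ (supportᵢ/N)·precisionᵢ with N=1186: (370/1186)·0.7431 + (455/1186)·0.7400 + (361/1186)·0.6732 = 0.721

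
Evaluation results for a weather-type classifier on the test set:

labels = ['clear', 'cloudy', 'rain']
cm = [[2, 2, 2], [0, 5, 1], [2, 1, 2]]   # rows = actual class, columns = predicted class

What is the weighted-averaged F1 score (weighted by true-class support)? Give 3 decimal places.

Per-class F1 score (2·TP/(2·TP+FP+FN)):
  clear: TP=2, FP=0+2=2, FN=2+2=4 → 4/10 = 0.4000
  cloudy: TP=5, FP=2+1=3, FN=0+1=1 → 10/14 = 0.7143
  rain: TP=2, FP=2+1=3, FN=2+1=3 → 4/10 = 0.4000
Weighted-F1 score = Σ (supportᵢ/N)·F1 scoreᵢ with N=17: (6/17)·0.4000 + (6/17)·0.7143 + (5/17)·0.4000 = 0.511

0.511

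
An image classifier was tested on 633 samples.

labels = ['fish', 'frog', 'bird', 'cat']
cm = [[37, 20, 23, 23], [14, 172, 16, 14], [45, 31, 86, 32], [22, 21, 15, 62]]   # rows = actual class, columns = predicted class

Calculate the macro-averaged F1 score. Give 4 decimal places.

0.5229

Per-class F1 score (2·TP/(2·TP+FP+FN)):
  fish: TP=37, FP=14+45+22=81, FN=20+23+23=66 → 74/221 = 0.33484
  frog: TP=172, FP=20+31+21=72, FN=14+16+14=44 → 344/460 = 0.74783
  bird: TP=86, FP=23+16+15=54, FN=45+31+32=108 → 172/334 = 0.51497
  cat: TP=62, FP=23+14+32=69, FN=22+21+15=58 → 124/251 = 0.49402
Macro-F1 score = mean = (0.33484 + 0.74783 + 0.51497 + 0.49402) / 4 = 0.5229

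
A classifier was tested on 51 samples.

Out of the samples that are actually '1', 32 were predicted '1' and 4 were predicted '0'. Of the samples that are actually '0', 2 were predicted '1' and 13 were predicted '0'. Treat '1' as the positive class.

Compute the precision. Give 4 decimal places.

Precision = TP/(TP+FP) = 32/(32+2) = 32/34 = 0.9412

0.9412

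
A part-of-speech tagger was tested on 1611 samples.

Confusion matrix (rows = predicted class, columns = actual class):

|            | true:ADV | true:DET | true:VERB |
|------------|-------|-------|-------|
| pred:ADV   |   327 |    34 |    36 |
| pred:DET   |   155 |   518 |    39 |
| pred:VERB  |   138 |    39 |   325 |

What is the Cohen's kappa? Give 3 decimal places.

0.589

Observed agreement pₒ = trace/N = 1170/1611 = 0.7263
Expected agreement pₑ = Σ (rowᵢ·colᵢ)/N² = (620·397 + 591·712 + 400·502)/1611² = 0.3343
κ = (pₒ − pₑ)/(1 − pₑ) = (0.7263 − 0.3343)/(1 − 0.3343) = 0.589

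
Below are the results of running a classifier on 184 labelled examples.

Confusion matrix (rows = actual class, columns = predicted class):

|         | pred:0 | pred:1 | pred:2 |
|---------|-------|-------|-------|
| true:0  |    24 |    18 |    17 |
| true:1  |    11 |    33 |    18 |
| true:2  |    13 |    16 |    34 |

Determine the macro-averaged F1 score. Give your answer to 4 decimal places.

0.4918

Per-class F1 score (2·TP/(2·TP+FP+FN)):
  0: TP=24, FP=11+13=24, FN=18+17=35 → 48/107 = 0.44860
  1: TP=33, FP=18+16=34, FN=11+18=29 → 66/129 = 0.51163
  2: TP=34, FP=17+18=35, FN=13+16=29 → 68/132 = 0.51515
Macro-F1 score = mean = (0.44860 + 0.51163 + 0.51515) / 3 = 0.4918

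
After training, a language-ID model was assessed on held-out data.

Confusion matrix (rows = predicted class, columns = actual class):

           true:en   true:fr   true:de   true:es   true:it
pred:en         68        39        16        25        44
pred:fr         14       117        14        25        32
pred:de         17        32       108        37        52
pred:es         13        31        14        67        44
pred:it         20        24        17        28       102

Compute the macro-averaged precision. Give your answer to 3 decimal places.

0.461

Per-class precision (TP/(TP+FP)):
  en: TP=68, FP=39+16+25+44=124 → 68/192 = 0.3542
  fr: TP=117, FP=14+14+25+32=85 → 117/202 = 0.5792
  de: TP=108, FP=17+32+37+52=138 → 108/246 = 0.4390
  es: TP=67, FP=13+31+14+44=102 → 67/169 = 0.3964
  it: TP=102, FP=20+24+17+28=89 → 102/191 = 0.5340
Macro-precision = mean = (0.3542 + 0.5792 + 0.4390 + 0.3964 + 0.5340) / 5 = 0.461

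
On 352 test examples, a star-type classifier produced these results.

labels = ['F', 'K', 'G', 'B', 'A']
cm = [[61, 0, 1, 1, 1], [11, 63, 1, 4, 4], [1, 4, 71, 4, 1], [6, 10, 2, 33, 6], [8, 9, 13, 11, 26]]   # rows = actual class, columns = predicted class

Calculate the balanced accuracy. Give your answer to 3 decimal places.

Balanced accuracy = mean of per-class recall.
  F: recall = 61/64 = 0.9531
  K: recall = 63/83 = 0.7590
  G: recall = 71/81 = 0.8765
  B: recall = 33/57 = 0.5789
  A: recall = 26/67 = 0.3881
Mean = (0.9531 + 0.7590 + 0.8765 + 0.5789 + 0.3881) / 5 = 0.711

0.711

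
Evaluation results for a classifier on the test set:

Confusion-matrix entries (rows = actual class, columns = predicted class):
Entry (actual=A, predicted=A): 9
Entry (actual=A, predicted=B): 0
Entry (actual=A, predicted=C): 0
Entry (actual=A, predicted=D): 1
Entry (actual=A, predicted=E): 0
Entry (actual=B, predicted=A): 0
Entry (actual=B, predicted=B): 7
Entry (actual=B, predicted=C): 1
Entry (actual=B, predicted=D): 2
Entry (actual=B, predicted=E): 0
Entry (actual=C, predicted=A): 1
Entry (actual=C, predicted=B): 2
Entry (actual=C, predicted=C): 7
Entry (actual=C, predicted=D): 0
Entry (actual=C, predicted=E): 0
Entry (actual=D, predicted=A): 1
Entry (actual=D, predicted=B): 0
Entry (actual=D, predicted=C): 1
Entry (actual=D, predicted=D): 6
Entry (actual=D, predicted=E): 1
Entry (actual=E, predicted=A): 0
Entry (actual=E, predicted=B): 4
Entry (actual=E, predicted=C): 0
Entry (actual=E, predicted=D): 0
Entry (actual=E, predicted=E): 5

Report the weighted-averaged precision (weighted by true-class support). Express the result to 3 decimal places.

0.726

Per-class precision (TP/(TP+FP)):
  A: TP=9, FP=0+1+1+0=2 → 9/11 = 0.8182
  B: TP=7, FP=0+2+0+4=6 → 7/13 = 0.5385
  C: TP=7, FP=0+1+1+0=2 → 7/9 = 0.7778
  D: TP=6, FP=1+2+0+0=3 → 6/9 = 0.6667
  E: TP=5, FP=0+0+0+1=1 → 5/6 = 0.8333
Weighted-precision = Σ (supportᵢ/N)·precisionᵢ with N=48: (10/48)·0.8182 + (10/48)·0.5385 + (10/48)·0.7778 + (9/48)·0.6667 + (9/48)·0.8333 = 0.726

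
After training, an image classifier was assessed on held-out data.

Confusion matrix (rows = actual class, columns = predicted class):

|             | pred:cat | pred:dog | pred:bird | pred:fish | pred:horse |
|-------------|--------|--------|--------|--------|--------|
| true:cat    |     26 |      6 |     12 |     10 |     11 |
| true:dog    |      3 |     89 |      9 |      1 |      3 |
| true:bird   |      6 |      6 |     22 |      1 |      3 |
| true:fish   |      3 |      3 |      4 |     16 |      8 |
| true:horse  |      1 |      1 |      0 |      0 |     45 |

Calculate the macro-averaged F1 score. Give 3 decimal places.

Per-class F1 score (2·TP/(2·TP+FP+FN)):
  cat: TP=26, FP=3+6+3+1=13, FN=6+12+10+11=39 → 52/104 = 0.5000
  dog: TP=89, FP=6+6+3+1=16, FN=3+9+1+3=16 → 178/210 = 0.8476
  bird: TP=22, FP=12+9+4+0=25, FN=6+6+1+3=16 → 44/85 = 0.5176
  fish: TP=16, FP=10+1+1+0=12, FN=3+3+4+8=18 → 32/62 = 0.5161
  horse: TP=45, FP=11+3+3+8=25, FN=1+1+0+0=2 → 90/117 = 0.7692
Macro-F1 score = mean = (0.5000 + 0.8476 + 0.5176 + 0.5161 + 0.7692) / 5 = 0.630

0.630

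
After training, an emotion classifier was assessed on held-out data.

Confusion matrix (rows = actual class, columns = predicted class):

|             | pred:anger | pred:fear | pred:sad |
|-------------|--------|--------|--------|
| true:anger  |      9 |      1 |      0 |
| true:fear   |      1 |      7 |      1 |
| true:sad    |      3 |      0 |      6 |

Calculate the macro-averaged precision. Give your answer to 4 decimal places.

Per-class precision (TP/(TP+FP)):
  anger: TP=9, FP=1+3=4 → 9/13 = 0.69231
  fear: TP=7, FP=1+0=1 → 7/8 = 0.87500
  sad: TP=6, FP=0+1=1 → 6/7 = 0.85714
Macro-precision = mean = (0.69231 + 0.87500 + 0.85714) / 3 = 0.8082

0.8082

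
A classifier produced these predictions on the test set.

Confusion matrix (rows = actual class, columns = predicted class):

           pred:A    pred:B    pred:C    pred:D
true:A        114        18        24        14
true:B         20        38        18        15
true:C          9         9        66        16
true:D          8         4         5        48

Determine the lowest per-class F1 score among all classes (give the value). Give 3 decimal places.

0.475

Per-class F1 score (2·TP/(2·TP+FP+FN)):
  A: TP=114, FP=20+9+8=37, FN=18+24+14=56 → 228/321 = 0.7103
  B: TP=38, FP=18+9+4=31, FN=20+18+15=53 → 76/160 = 0.4750
  C: TP=66, FP=24+18+5=47, FN=9+9+16=34 → 132/213 = 0.6197
  D: TP=48, FP=14+15+16=45, FN=8+4+5=17 → 96/158 = 0.6076
Lowest is class 'B' with F1 score = 0.475.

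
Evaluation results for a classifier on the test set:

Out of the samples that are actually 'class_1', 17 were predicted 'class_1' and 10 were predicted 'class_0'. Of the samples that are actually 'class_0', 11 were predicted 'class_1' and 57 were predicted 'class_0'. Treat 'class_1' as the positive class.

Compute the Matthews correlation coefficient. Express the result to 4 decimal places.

MCC = (TP·TN − FP·FN) / √((TP+FP)(TP+FN)(TN+FP)(TN+FN))
Numerator = 17·57 − 11·10 = 859
Denominator = √(28·27·68·67) = √3444336 = 1855.8922
MCC = 859 / 1855.8922 = 0.4629

0.4629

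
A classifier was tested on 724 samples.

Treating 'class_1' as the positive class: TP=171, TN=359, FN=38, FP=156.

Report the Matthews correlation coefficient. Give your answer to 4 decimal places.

0.4692

MCC = (TP·TN − FP·FN) / √((TP+FP)(TP+FN)(TN+FP)(TN+FN))
Numerator = 171·359 − 156·38 = 55461
Denominator = √(327·209·515·397) = √13973068065 = 118207.7327
MCC = 55461 / 118207.7327 = 0.4692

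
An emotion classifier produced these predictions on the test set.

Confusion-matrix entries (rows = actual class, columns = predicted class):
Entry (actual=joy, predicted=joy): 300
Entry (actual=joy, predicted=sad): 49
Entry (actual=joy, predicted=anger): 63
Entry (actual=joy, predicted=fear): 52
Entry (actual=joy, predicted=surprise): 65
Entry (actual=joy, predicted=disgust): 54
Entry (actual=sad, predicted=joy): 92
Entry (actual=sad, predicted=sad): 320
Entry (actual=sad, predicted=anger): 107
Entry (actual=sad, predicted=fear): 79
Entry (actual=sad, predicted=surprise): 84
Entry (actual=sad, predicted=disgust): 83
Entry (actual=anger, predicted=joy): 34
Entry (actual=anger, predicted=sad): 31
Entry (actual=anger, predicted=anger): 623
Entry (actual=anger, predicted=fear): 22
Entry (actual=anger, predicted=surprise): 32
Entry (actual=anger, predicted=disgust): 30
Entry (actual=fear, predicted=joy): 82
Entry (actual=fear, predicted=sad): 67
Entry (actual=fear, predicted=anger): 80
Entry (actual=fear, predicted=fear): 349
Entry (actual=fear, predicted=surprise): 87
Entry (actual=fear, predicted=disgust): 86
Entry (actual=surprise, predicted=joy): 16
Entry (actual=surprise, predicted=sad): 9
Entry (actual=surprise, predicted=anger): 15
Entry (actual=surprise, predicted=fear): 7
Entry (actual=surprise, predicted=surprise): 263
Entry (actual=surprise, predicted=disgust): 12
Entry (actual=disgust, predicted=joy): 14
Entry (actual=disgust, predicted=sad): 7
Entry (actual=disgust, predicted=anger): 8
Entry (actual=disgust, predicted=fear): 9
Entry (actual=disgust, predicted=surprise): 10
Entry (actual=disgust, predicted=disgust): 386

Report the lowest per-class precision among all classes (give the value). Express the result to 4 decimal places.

Per-class precision (TP/(TP+FP)):
  joy: TP=300, FP=92+34+82+16+14=238 → 300/538 = 0.55762
  sad: TP=320, FP=49+31+67+9+7=163 → 320/483 = 0.66253
  anger: TP=623, FP=63+107+80+15+8=273 → 623/896 = 0.69531
  fear: TP=349, FP=52+79+22+7+9=169 → 349/518 = 0.67375
  surprise: TP=263, FP=65+84+32+87+10=278 → 263/541 = 0.48614
  disgust: TP=386, FP=54+83+30+86+12=265 → 386/651 = 0.59293
Lowest is class 'surprise' with precision = 0.4861.

0.4861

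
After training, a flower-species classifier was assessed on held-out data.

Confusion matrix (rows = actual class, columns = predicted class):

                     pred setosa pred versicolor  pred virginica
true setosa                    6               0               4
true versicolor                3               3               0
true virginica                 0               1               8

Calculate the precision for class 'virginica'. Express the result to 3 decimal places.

0.667

Take TP from the diagonal, FP from the rest of the 'virginica' prediction marginal, FN from the rest of the 'virginica' actual marginal.
precision = TP/(TP+FP).
virginica: TP=8, FP=4+0=4 → 8/12 = 0.6667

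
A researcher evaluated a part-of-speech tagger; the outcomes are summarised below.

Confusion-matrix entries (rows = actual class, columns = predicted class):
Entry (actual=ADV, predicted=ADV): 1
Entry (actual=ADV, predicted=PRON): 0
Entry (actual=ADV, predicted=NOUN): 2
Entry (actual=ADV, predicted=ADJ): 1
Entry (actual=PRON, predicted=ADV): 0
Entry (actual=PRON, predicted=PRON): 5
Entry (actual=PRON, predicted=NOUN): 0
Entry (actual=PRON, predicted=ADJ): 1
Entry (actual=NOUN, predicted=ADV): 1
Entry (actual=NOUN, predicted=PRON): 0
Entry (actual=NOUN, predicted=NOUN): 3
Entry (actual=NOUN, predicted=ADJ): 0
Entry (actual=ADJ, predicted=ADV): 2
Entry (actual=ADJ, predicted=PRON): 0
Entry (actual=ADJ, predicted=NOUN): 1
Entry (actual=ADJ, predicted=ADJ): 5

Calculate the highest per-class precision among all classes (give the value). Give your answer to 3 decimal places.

Per-class precision (TP/(TP+FP)):
  ADV: TP=1, FP=0+1+2=3 → 1/4 = 0.2500
  PRON: TP=5, FP=0+0+0=0 → 5/5 = 1.0000
  NOUN: TP=3, FP=2+0+1=3 → 3/6 = 0.5000
  ADJ: TP=5, FP=1+1+0=2 → 5/7 = 0.7143
Highest is class 'PRON' with precision = 1.000.

1.000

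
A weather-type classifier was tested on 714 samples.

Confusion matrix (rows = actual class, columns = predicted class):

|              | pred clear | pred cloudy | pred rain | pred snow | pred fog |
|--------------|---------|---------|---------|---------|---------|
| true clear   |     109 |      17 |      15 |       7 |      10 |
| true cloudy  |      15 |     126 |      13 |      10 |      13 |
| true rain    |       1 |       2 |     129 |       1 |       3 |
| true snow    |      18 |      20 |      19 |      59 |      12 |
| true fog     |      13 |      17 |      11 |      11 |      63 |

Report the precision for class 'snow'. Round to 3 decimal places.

0.670

Take TP from the diagonal, FP from the rest of the 'snow' prediction marginal, FN from the rest of the 'snow' actual marginal.
precision = TP/(TP+FP).
snow: TP=59, FP=7+10+1+11=29 → 59/88 = 0.6705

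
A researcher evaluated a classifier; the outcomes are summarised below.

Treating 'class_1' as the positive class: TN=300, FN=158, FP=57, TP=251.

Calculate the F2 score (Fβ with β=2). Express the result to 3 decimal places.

Fβ = (1+β²)·TP / ((1+β²)·TP + β²·FN + FP), with β²=4
= 5·251 / (5·251 + 4·158 + 57) = 0.646

0.646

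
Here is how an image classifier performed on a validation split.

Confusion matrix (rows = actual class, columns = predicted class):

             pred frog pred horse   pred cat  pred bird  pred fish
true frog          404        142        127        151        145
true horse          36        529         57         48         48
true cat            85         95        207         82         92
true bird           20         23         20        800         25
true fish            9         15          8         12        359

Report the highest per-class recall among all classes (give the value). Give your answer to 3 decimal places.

Per-class recall (TP/(TP+FN)):
  frog: TP=404, FN=142+127+151+145=565 → 404/969 = 0.4169
  horse: TP=529, FN=36+57+48+48=189 → 529/718 = 0.7368
  cat: TP=207, FN=85+95+82+92=354 → 207/561 = 0.3690
  bird: TP=800, FN=20+23+20+25=88 → 800/888 = 0.9009
  fish: TP=359, FN=9+15+8+12=44 → 359/403 = 0.8908
Highest is class 'bird' with recall = 0.901.

0.901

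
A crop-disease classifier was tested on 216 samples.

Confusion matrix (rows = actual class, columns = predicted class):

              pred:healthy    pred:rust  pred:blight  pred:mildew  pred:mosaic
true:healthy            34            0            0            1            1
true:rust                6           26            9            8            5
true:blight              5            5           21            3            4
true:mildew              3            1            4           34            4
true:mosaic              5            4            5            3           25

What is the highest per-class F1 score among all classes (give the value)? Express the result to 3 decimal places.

Per-class F1 score (2·TP/(2·TP+FP+FN)):
  healthy: TP=34, FP=6+5+3+5=19, FN=0+0+1+1=2 → 68/89 = 0.7640
  rust: TP=26, FP=0+5+1+4=10, FN=6+9+8+5=28 → 52/90 = 0.5778
  blight: TP=21, FP=0+9+4+5=18, FN=5+5+3+4=17 → 42/77 = 0.5455
  mildew: TP=34, FP=1+8+3+3=15, FN=3+1+4+4=12 → 68/95 = 0.7158
  mosaic: TP=25, FP=1+5+4+4=14, FN=5+4+5+3=17 → 50/81 = 0.6173
Highest is class 'healthy' with F1 score = 0.764.

0.764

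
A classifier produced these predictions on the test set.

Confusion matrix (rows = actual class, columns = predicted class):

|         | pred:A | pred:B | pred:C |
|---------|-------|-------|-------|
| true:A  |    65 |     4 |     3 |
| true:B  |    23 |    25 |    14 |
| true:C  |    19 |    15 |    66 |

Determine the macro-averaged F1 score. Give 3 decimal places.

0.640

Per-class F1 score (2·TP/(2·TP+FP+FN)):
  A: TP=65, FP=23+19=42, FN=4+3=7 → 130/179 = 0.7263
  B: TP=25, FP=4+15=19, FN=23+14=37 → 50/106 = 0.4717
  C: TP=66, FP=3+14=17, FN=19+15=34 → 132/183 = 0.7213
Macro-F1 score = mean = (0.7263 + 0.4717 + 0.7213) / 3 = 0.640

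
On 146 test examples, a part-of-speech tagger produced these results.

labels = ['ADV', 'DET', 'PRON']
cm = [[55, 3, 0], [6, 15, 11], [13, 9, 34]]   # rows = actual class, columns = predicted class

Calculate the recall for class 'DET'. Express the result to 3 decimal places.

0.469

Take TP from the diagonal, FP from the rest of the 'DET' prediction marginal, FN from the rest of the 'DET' actual marginal.
recall = TP/(TP+FN).
DET: TP=15, FN=6+11=17 → 15/32 = 0.4688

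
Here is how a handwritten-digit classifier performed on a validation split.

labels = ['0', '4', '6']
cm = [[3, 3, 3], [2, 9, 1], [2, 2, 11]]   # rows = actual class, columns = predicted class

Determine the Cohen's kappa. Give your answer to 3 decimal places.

0.443

Observed agreement pₒ = trace/N = 23/36 = 0.6389
Expected agreement pₑ = Σ (rowᵢ·colᵢ)/N² = (9·7 + 12·14 + 15·15)/36² = 0.3519
κ = (pₒ − pₑ)/(1 − pₑ) = (0.6389 − 0.3519)/(1 − 0.3519) = 0.443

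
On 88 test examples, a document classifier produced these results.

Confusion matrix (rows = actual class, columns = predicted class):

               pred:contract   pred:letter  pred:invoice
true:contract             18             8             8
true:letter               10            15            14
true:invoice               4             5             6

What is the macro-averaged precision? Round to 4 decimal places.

0.4375

Per-class precision (TP/(TP+FP)):
  contract: TP=18, FP=10+4=14 → 18/32 = 0.56250
  letter: TP=15, FP=8+5=13 → 15/28 = 0.53571
  invoice: TP=6, FP=8+14=22 → 6/28 = 0.21429
Macro-precision = mean = (0.56250 + 0.53571 + 0.21429) / 3 = 0.4375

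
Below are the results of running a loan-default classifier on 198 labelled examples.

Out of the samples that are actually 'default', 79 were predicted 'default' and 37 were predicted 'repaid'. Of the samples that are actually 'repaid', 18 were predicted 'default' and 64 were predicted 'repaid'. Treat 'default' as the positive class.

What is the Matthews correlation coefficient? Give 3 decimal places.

0.455

MCC = (TP·TN − FP·FN) / √((TP+FP)(TP+FN)(TN+FP)(TN+FN))
Numerator = 79·64 − 18·37 = 4390
Denominator = √(97·116·82·101) = √93189064 = 9653.4483
MCC = 4390 / 9653.4483 = 0.455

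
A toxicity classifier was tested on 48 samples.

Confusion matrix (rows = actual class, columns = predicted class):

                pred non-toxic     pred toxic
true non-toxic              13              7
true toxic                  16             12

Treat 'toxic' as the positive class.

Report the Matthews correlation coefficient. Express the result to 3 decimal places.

0.079

MCC = (TP·TN − FP·FN) / √((TP+FP)(TP+FN)(TN+FP)(TN+FN))
Numerator = 12·13 − 7·16 = 44
Denominator = √(19·28·20·29) = √308560 = 555.4818
MCC = 44 / 555.4818 = 0.079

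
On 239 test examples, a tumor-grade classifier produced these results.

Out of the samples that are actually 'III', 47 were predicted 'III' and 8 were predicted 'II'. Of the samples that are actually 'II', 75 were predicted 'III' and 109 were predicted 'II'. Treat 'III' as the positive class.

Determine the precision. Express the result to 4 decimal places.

Precision = TP/(TP+FP) = 47/(47+75) = 47/122 = 0.3852

0.3852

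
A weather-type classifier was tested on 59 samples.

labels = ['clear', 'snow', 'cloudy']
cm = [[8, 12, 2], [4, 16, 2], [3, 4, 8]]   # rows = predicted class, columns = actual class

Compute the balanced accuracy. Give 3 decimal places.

Balanced accuracy = mean of per-class recall.
  clear: recall = 8/15 = 0.5333
  snow: recall = 16/32 = 0.5000
  cloudy: recall = 8/12 = 0.6667
Mean = (0.5333 + 0.5000 + 0.6667) / 3 = 0.567

0.567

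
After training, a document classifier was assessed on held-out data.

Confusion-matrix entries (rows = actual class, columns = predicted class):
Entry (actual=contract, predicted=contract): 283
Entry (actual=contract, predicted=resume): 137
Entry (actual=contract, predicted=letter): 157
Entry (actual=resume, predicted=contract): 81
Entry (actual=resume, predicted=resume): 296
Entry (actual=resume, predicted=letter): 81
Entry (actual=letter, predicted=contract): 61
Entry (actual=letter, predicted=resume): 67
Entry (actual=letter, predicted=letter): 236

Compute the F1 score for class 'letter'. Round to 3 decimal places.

Take TP from the diagonal, FP from the rest of the 'letter' prediction marginal, FN from the rest of the 'letter' actual marginal.
F1 score = 2·TP/(2·TP+FP+FN).
letter: TP=236, FP=157+81=238, FN=61+67=128 → 472/838 = 0.5632

0.563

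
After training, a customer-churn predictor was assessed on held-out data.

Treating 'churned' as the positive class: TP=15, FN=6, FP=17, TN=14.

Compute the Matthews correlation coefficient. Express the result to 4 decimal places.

0.1673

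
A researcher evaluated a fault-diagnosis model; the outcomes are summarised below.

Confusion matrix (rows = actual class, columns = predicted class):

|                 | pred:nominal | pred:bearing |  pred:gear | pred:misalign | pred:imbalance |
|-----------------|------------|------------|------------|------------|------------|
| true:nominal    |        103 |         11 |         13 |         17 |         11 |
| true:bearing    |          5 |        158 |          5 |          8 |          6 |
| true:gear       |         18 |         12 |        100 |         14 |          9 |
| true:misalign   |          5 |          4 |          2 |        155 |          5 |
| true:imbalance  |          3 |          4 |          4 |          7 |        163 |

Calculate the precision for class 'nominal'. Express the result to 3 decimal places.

0.769

One-vs-rest for 'nominal': TP = diagonal; FP = other classes predicted 'nominal'; FN = 'nominal' predicted as other.
precision = TP/(TP+FP).
nominal: TP=103, FP=5+18+5+3=31 → 103/134 = 0.7687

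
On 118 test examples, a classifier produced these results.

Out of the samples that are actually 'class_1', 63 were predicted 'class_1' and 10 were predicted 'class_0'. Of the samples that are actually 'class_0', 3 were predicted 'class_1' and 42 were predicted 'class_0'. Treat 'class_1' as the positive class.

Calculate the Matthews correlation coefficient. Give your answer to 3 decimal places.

0.779

MCC = (TP·TN − FP·FN) / √((TP+FP)(TP+FN)(TN+FP)(TN+FN))
Numerator = 63·42 − 3·10 = 2616
Denominator = √(66·73·45·52) = √11274120 = 3357.6956
MCC = 2616 / 3357.6956 = 0.779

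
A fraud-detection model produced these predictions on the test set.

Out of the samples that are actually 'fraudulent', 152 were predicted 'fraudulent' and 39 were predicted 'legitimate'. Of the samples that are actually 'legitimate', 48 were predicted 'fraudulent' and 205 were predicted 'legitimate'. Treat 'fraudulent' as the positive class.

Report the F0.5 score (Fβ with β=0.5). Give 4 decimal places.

Fβ = (1+β²)·TP / ((1+β²)·TP + β²·FN + FP), with β²=1/4
= 1.25·152 / (1.25·152 + 0.25·39 + 48) = 0.7669

0.7669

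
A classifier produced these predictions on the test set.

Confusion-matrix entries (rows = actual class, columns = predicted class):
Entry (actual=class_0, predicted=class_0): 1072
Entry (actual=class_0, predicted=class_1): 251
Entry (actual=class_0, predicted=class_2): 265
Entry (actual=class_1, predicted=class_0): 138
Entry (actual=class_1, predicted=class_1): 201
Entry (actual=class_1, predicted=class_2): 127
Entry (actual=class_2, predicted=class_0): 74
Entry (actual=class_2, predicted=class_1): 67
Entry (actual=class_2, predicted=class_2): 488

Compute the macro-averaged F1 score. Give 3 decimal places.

0.600

Per-class F1 score (2·TP/(2·TP+FP+FN)):
  class_0: TP=1072, FP=138+74=212, FN=251+265=516 → 2144/2872 = 0.7465
  class_1: TP=201, FP=251+67=318, FN=138+127=265 → 402/985 = 0.4081
  class_2: TP=488, FP=265+127=392, FN=74+67=141 → 976/1509 = 0.6468
Macro-F1 score = mean = (0.7465 + 0.4081 + 0.6468) / 3 = 0.600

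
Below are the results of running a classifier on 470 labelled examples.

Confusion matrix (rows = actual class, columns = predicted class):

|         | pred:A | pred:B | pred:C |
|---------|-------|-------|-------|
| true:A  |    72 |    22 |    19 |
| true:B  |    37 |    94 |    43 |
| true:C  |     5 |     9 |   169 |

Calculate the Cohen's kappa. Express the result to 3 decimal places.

0.559

Observed agreement pₒ = trace/N = 335/470 = 0.7128
Expected agreement pₑ = Σ (rowᵢ·colᵢ)/N² = (113·114 + 174·125 + 183·231)/470² = 0.3481
κ = (pₒ − pₑ)/(1 − pₑ) = (0.7128 − 0.3481)/(1 − 0.3481) = 0.559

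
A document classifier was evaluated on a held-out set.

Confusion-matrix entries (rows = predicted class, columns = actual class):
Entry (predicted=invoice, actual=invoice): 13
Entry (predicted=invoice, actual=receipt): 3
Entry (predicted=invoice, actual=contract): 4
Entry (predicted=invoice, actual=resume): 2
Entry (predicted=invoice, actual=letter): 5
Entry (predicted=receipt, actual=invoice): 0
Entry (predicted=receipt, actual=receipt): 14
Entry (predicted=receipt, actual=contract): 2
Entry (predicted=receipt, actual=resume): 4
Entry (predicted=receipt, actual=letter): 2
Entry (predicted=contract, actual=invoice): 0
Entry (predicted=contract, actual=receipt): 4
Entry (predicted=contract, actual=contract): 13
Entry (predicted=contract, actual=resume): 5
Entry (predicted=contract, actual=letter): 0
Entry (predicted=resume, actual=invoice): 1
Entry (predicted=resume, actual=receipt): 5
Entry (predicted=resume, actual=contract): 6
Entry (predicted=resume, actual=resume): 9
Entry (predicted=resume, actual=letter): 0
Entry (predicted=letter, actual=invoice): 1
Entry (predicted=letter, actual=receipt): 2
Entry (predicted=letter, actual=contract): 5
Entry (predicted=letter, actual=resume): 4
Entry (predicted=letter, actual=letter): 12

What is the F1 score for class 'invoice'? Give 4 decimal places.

Treat 'invoice' as positive and all other classes as negative.
F1 score = 2·TP/(2·TP+FP+FN).
invoice: TP=13, FP=3+4+2+5=14, FN=0+0+1+1=2 → 26/42 = 0.61905

0.6190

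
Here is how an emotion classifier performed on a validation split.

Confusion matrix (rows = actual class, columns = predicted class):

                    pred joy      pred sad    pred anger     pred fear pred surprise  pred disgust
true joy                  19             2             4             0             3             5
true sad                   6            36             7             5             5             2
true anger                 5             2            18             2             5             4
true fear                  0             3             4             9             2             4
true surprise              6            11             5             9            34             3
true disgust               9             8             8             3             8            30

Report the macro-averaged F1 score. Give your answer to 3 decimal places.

0.490

Per-class F1 score (2·TP/(2·TP+FP+FN)):
  joy: TP=19, FP=6+5+0+6+9=26, FN=2+4+0+3+5=14 → 38/78 = 0.4872
  sad: TP=36, FP=2+2+3+11+8=26, FN=6+7+5+5+2=25 → 72/123 = 0.5854
  anger: TP=18, FP=4+7+4+5+8=28, FN=5+2+2+5+4=18 → 36/82 = 0.4390
  fear: TP=9, FP=0+5+2+9+3=19, FN=0+3+4+2+4=13 → 18/50 = 0.3600
  surprise: TP=34, FP=3+5+5+2+8=23, FN=6+11+5+9+3=34 → 68/125 = 0.5440
  disgust: TP=30, FP=5+2+4+4+3=18, FN=9+8+8+3+8=36 → 60/114 = 0.5263
Macro-F1 score = mean = (0.4872 + 0.5854 + 0.4390 + 0.3600 + 0.5440 + 0.5263) / 6 = 0.490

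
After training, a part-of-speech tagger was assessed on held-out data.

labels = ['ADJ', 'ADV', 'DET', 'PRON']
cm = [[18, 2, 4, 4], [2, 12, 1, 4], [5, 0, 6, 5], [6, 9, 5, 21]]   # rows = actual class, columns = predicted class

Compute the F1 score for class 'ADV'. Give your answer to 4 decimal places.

0.5714

One-vs-rest for 'ADV': TP = diagonal; FP = other classes predicted 'ADV'; FN = 'ADV' predicted as other.
F1 score = 2·TP/(2·TP+FP+FN).
ADV: TP=12, FP=2+0+9=11, FN=2+1+4=7 → 24/42 = 0.57143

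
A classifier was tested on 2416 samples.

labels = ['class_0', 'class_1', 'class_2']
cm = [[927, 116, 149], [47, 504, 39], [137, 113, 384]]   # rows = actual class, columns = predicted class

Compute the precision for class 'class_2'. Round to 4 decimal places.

precision = TP/(TP+FP).
class_2: TP=384, FP=149+39=188 → 384/572 = 0.67133

0.6713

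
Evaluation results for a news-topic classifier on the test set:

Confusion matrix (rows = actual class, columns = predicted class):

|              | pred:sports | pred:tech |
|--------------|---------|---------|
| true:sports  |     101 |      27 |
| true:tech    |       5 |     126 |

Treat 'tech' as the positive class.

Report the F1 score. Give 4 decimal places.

0.8873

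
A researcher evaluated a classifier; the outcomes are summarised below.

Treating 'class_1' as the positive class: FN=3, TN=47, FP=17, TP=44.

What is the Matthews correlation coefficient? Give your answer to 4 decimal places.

MCC = (TP·TN − FP·FN) / √((TP+FP)(TP+FN)(TN+FP)(TN+FN))
Numerator = 44·47 − 17·3 = 2017
Denominator = √(61·47·64·50) = √9174400 = 3028.9272
MCC = 2017 / 3028.9272 = 0.6659

0.6659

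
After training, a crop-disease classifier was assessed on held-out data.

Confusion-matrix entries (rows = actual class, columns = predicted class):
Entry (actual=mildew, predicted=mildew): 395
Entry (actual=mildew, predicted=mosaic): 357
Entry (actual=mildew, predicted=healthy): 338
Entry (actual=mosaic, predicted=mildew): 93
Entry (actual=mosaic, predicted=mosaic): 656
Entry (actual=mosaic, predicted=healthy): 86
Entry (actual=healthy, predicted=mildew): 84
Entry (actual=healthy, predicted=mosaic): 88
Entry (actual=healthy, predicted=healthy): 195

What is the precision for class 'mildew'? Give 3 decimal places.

0.691

Treat 'mildew' as positive and all other classes as negative.
precision = TP/(TP+FP).
mildew: TP=395, FP=93+84=177 → 395/572 = 0.6906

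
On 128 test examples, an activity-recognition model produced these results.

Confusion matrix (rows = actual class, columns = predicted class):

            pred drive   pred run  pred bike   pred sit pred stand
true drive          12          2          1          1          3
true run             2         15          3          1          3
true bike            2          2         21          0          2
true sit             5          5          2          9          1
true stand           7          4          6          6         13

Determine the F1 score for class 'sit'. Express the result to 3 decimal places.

0.462

Treat 'sit' as positive and all other classes as negative.
F1 score = 2·TP/(2·TP+FP+FN).
sit: TP=9, FP=1+1+0+6=8, FN=5+5+2+1=13 → 18/39 = 0.4615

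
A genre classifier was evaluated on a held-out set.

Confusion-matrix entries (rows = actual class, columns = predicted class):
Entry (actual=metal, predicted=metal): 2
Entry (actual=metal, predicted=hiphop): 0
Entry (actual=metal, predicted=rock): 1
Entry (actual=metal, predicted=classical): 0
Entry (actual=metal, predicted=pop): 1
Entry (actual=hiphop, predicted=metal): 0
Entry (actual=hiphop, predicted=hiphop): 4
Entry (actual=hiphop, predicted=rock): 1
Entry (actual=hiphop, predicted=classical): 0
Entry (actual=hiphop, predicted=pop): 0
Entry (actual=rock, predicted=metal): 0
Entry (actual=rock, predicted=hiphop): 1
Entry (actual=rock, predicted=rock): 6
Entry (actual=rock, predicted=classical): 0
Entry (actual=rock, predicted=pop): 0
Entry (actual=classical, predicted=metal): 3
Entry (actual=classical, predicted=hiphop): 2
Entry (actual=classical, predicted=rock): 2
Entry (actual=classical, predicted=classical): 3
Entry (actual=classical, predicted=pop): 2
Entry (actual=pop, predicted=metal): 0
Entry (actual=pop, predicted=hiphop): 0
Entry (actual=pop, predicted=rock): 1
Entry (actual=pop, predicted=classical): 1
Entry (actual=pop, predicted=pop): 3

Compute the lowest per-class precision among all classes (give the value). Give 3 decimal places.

0.400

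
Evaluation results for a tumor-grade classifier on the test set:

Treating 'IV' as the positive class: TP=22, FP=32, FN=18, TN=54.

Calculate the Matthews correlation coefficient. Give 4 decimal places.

MCC = (TP·TN − FP·FN) / √((TP+FP)(TP+FN)(TN+FP)(TN+FN))
Numerator = 22·54 − 32·18 = 612
Denominator = √(54·40·86·72) = √13374720 = 3657.1464
MCC = 612 / 3657.1464 = 0.1673

0.1673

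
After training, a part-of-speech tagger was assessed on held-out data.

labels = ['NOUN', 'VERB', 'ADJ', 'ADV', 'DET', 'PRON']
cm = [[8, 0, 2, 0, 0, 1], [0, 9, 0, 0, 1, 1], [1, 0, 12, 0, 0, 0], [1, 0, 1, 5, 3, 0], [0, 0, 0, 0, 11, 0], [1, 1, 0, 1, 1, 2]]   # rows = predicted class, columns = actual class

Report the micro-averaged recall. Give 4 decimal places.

0.7581

Micro-averaging pools counts across classes: ΣTP=47, ΣFP=15, ΣFN=15.
Micro-recall = TP/(TP+FN) on pooled counts = 0.7581 (equals overall accuracy in single-label multiclass).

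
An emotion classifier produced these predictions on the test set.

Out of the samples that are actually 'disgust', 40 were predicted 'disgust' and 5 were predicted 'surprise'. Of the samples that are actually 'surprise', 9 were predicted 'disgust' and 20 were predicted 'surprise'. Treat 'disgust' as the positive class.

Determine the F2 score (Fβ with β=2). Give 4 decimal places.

Fβ = (1+β²)·TP / ((1+β²)·TP + β²·FN + FP), with β²=4
= 5·40 / (5·40 + 4·5 + 9) = 0.8734

0.8734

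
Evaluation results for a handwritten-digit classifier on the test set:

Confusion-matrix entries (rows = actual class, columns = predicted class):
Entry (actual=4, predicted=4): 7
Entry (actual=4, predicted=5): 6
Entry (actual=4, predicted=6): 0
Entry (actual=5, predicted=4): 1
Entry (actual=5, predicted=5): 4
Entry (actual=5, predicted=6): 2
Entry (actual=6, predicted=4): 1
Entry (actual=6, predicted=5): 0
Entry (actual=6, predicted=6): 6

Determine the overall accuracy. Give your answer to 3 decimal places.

0.630

Accuracy = trace / total = (7+4+6=17) / 27 = 17/27 = 0.630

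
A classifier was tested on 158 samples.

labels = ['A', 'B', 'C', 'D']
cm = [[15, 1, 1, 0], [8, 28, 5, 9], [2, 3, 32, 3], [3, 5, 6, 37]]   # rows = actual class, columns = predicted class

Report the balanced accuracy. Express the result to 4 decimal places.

0.7420

Balanced accuracy = mean of per-class recall.
  A: recall = 15/17 = 0.88235
  B: recall = 28/50 = 0.56000
  C: recall = 32/40 = 0.80000
  D: recall = 37/51 = 0.72549
Mean = (0.88235 + 0.56000 + 0.80000 + 0.72549) / 4 = 0.7420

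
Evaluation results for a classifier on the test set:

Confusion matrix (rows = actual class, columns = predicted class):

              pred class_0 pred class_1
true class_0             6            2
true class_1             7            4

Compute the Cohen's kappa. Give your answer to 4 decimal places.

0.1047

Observed agreement pₒ = trace/N = 10/19 = 0.52632
Expected agreement pₑ = Σ (rowᵢ·colᵢ)/N² = (8·13 + 11·6)/19² = 0.47091
κ = (pₒ − pₑ)/(1 − pₑ) = (0.52632 − 0.47091)/(1 − 0.47091) = 0.1047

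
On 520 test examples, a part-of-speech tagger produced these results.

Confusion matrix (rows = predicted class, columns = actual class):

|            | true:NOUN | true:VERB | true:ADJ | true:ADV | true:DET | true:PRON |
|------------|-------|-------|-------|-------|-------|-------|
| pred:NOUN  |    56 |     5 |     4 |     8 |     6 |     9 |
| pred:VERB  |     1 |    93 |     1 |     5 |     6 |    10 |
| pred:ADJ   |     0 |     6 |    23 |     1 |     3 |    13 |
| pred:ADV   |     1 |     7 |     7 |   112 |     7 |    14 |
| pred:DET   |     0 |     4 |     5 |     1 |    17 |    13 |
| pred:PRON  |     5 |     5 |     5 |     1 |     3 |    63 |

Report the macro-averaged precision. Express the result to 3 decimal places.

0.648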